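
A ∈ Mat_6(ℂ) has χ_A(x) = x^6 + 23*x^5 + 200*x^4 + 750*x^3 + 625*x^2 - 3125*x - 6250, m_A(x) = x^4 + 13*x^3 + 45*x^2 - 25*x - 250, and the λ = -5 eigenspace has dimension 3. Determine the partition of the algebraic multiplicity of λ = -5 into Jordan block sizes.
Block sizes for λ = -5: [3, 1, 1]

Step 1 — from the characteristic polynomial, algebraic multiplicity of λ = -5 is 5. From dim ker(A − (-5)·I) = 3, there are exactly 3 Jordan blocks for λ = -5.
Step 2 — from the minimal polynomial, the factor (x + 5)^3 tells us the largest block for λ = -5 has size 3.
Step 3 — with total size 5, 3 blocks, and largest block 3, the block sizes (in nonincreasing order) are [3, 1, 1].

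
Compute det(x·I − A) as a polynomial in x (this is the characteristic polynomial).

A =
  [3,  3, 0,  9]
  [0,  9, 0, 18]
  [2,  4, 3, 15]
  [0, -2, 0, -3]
x^4 - 12*x^3 + 54*x^2 - 108*x + 81

Expanding det(x·I − A) (e.g. by cofactor expansion or by noting that A is similar to its Jordan form J, which has the same characteristic polynomial as A) gives
  χ_A(x) = x^4 - 12*x^3 + 54*x^2 - 108*x + 81
which factors as (x - 3)^4. The eigenvalues (with algebraic multiplicities) are λ = 3 with multiplicity 4.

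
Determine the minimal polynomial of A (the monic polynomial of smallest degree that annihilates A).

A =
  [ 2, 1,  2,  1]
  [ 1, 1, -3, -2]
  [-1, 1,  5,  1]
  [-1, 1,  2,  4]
x^3 - 9*x^2 + 27*x - 27

The characteristic polynomial is χ_A(x) = (x - 3)^4, so the eigenvalues are known. The minimal polynomial is
  m_A(x) = Π_λ (x − λ)^{k_λ}
where k_λ is the size of the *largest* Jordan block for λ (equivalently, the smallest k with (A − λI)^k v = 0 for every generalised eigenvector v of λ).

  λ = 3: largest Jordan block has size 3, contributing (x − 3)^3

So m_A(x) = (x - 3)^3 = x^3 - 9*x^2 + 27*x - 27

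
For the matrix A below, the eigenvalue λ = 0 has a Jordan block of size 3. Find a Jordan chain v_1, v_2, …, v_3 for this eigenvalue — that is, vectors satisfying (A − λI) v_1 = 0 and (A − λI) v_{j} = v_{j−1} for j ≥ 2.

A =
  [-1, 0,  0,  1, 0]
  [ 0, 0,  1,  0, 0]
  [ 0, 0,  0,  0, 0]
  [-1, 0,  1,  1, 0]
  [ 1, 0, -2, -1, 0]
A Jordan chain for λ = 0 of length 3:
v_1 = (1, 0, 0, 1, -1)ᵀ
v_2 = (0, 1, 0, 1, -2)ᵀ
v_3 = (0, 0, 1, 0, 0)ᵀ

Let N = A − (0)·I. We want v_3 with N^3 v_3 = 0 but N^2 v_3 ≠ 0; then v_{j-1} := N · v_j for j = 3, …, 2.

Pick v_3 = (0, 0, 1, 0, 0)ᵀ.
Then v_2 = N · v_3 = (0, 1, 0, 1, -2)ᵀ.
Then v_1 = N · v_2 = (1, 0, 0, 1, -1)ᵀ.

Sanity check: (A − (0)·I) v_1 = (0, 0, 0, 0, 0)ᵀ = 0. ✓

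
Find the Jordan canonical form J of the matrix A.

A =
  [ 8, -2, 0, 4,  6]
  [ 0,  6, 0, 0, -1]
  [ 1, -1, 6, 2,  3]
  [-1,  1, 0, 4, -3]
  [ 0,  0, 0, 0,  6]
J_3(6) ⊕ J_1(6) ⊕ J_1(6)

The characteristic polynomial is
  det(x·I − A) = x^5 - 30*x^4 + 360*x^3 - 2160*x^2 + 6480*x - 7776 = (x - 6)^5

Eigenvalues and multiplicities (the geometric multiplicity of λ is n − rank(A − λI), which equals the number of Jordan blocks for λ):
  λ = 6: algebraic multiplicity = 5, geometric multiplicity = 3

Determining the block sizes for each eigenvalue:
  λ = 6: with am = 5 and gm = 3, the partition is not yet determined (e.g. several partitions of 5 into 3 parts exist). Let N = A − (6)·I. Computing rank(N^1) = 2, rank(N^2) = 1, rank(N^3) = 0; the number of blocks of size ≥ j is rank(N^{j−1}) − rank(N^j), giving [3, 1, 1]. So we have 1 block(s) of size 3, 2 block(s) of size 1 → block sizes [3, 1, 1]

Assembling the blocks gives a Jordan form
J =
  [6, 1, 0, 0, 0]
  [0, 6, 1, 0, 0]
  [0, 0, 6, 0, 0]
  [0, 0, 0, 6, 0]
  [0, 0, 0, 0, 6]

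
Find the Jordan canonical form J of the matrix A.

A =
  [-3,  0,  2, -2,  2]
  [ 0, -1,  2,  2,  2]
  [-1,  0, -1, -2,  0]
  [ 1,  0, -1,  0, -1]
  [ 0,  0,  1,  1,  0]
J_2(-1) ⊕ J_2(-1) ⊕ J_1(-1)

The characteristic polynomial is
  det(x·I − A) = x^5 + 5*x^4 + 10*x^3 + 10*x^2 + 5*x + 1 = (x + 1)^5

Eigenvalues and multiplicities (the geometric multiplicity of λ is n − rank(A − λI), which equals the number of Jordan blocks for λ):
  λ = -1: algebraic multiplicity = 5, geometric multiplicity = 3

Determining the block sizes for each eigenvalue:
  λ = -1: with am = 5 and gm = 3, the partition is not yet determined (e.g. several partitions of 5 into 3 parts exist). Let N = A − (-1)·I. Computing rank(N^1) = 2, rank(N^2) = 0; the number of blocks of size ≥ j is rank(N^{j−1}) − rank(N^j), giving [3, 2]. So we have 2 block(s) of size 2, 1 block(s) of size 1 → block sizes [2, 2, 1]

Assembling the blocks gives a Jordan form
J =
  [-1,  1,  0,  0,  0]
  [ 0, -1,  0,  0,  0]
  [ 0,  0, -1,  1,  0]
  [ 0,  0,  0, -1,  0]
  [ 0,  0,  0,  0, -1]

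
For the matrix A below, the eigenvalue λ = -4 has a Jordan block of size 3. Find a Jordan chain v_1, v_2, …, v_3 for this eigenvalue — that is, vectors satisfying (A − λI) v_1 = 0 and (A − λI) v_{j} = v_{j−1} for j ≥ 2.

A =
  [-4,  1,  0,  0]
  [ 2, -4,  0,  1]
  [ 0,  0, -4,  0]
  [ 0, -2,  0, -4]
A Jordan chain for λ = -4 of length 3:
v_1 = (2, 0, 0, -4)ᵀ
v_2 = (0, 2, 0, 0)ᵀ
v_3 = (1, 0, 0, 0)ᵀ

Let N = A − (-4)·I. We want v_3 with N^3 v_3 = 0 but N^2 v_3 ≠ 0; then v_{j-1} := N · v_j for j = 3, …, 2.

Pick v_3 = (1, 0, 0, 0)ᵀ.
Then v_2 = N · v_3 = (0, 2, 0, 0)ᵀ.
Then v_1 = N · v_2 = (2, 0, 0, -4)ᵀ.

Sanity check: (A − (-4)·I) v_1 = (0, 0, 0, 0)ᵀ = 0. ✓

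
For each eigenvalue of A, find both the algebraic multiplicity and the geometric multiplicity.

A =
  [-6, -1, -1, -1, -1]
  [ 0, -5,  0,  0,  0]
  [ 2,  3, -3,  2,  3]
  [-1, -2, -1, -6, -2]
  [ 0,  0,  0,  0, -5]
λ = -5: alg = 5, geom = 3

Step 1 — factor the characteristic polynomial to read off the algebraic multiplicities:
  χ_A(x) = (x + 5)^5

Step 2 — compute geometric multiplicities via the rank-nullity identity g(λ) = n − rank(A − λI):
  rank(A − (-5)·I) = 2, so dim ker(A − (-5)·I) = n − 2 = 3

Summary:
  λ = -5: algebraic multiplicity = 5, geometric multiplicity = 3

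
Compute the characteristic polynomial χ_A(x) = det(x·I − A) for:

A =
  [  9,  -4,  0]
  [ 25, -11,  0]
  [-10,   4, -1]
x^3 + 3*x^2 + 3*x + 1

Expanding det(x·I − A) (e.g. by cofactor expansion or by noting that A is similar to its Jordan form J, which has the same characteristic polynomial as A) gives
  χ_A(x) = x^3 + 3*x^2 + 3*x + 1
which factors as (x + 1)^3. The eigenvalues (with algebraic multiplicities) are λ = -1 with multiplicity 3.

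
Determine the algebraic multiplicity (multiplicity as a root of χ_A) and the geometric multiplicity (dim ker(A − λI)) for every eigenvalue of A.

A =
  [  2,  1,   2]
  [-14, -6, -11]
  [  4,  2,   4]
λ = 0: alg = 3, geom = 1

Step 1 — factor the characteristic polynomial to read off the algebraic multiplicities:
  χ_A(x) = x^3

Step 2 — compute geometric multiplicities via the rank-nullity identity g(λ) = n − rank(A − λI):
  rank(A − (0)·I) = 2, so dim ker(A − (0)·I) = n − 2 = 1

Summary:
  λ = 0: algebraic multiplicity = 3, geometric multiplicity = 1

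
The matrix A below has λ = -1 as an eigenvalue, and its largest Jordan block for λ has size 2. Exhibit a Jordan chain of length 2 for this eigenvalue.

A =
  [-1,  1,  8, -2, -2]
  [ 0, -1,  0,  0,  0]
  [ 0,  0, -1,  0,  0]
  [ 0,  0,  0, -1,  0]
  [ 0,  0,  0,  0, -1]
A Jordan chain for λ = -1 of length 2:
v_1 = (1, 0, 0, 0, 0)ᵀ
v_2 = (0, 1, 0, 0, 0)ᵀ

Let N = A − (-1)·I. We want v_2 with N^2 v_2 = 0 but N^1 v_2 ≠ 0; then v_{j-1} := N · v_j for j = 2, …, 2.

Pick v_2 = (0, 1, 0, 0, 0)ᵀ.
Then v_1 = N · v_2 = (1, 0, 0, 0, 0)ᵀ.

Sanity check: (A − (-1)·I) v_1 = (0, 0, 0, 0, 0)ᵀ = 0. ✓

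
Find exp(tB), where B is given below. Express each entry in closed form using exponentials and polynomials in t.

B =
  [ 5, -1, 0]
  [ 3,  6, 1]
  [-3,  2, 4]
e^{tB} =
  [-3*t^2*exp(5*t)/2 + exp(5*t), -t^2*exp(5*t)/2 - t*exp(5*t), -t^2*exp(5*t)/2]
  [3*t*exp(5*t), t*exp(5*t) + exp(5*t), t*exp(5*t)]
  [9*t^2*exp(5*t)/2 - 3*t*exp(5*t), 3*t^2*exp(5*t)/2 + 2*t*exp(5*t), 3*t^2*exp(5*t)/2 - t*exp(5*t) + exp(5*t)]

Strategy: write B = P · J · P⁻¹ where J is a Jordan canonical form, so e^{tB} = P · e^{tJ} · P⁻¹, and e^{tJ} can be computed block-by-block.

B has Jordan form
J =
  [5, 1, 0]
  [0, 5, 1]
  [0, 0, 5]
(up to reordering of blocks).

Per-block formulas:
  For a 3×3 Jordan block J_3(5): exp(t · J_3(5)) = e^(5t)·(I + t·N + (t^2/2)·N^2), where N is the 3×3 nilpotent shift.

After assembling e^{tJ} and conjugating by P, we get:

e^{tB} =
  [-3*t^2*exp(5*t)/2 + exp(5*t), -t^2*exp(5*t)/2 - t*exp(5*t), -t^2*exp(5*t)/2]
  [3*t*exp(5*t), t*exp(5*t) + exp(5*t), t*exp(5*t)]
  [9*t^2*exp(5*t)/2 - 3*t*exp(5*t), 3*t^2*exp(5*t)/2 + 2*t*exp(5*t), 3*t^2*exp(5*t)/2 - t*exp(5*t) + exp(5*t)]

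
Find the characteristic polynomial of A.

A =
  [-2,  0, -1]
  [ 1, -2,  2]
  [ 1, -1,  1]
x^3 + 3*x^2 + 3*x + 1

Expanding det(x·I − A) (e.g. by cofactor expansion or by noting that A is similar to its Jordan form J, which has the same characteristic polynomial as A) gives
  χ_A(x) = x^3 + 3*x^2 + 3*x + 1
which factors as (x + 1)^3. The eigenvalues (with algebraic multiplicities) are λ = -1 with multiplicity 3.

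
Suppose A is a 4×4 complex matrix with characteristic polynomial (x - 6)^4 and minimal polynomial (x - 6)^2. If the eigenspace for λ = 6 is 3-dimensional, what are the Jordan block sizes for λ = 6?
Block sizes for λ = 6: [2, 1, 1]

Step 1 — from the characteristic polynomial, algebraic multiplicity of λ = 6 is 4. From dim ker(A − (6)·I) = 3, there are exactly 3 Jordan blocks for λ = 6.
Step 2 — from the minimal polynomial, the factor (x − 6)^2 tells us the largest block for λ = 6 has size 2.
Step 3 — with total size 4, 3 blocks, and largest block 2, the block sizes (in nonincreasing order) are [2, 1, 1].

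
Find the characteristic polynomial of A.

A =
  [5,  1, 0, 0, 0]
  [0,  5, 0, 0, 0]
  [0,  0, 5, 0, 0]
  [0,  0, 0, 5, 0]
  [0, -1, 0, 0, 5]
x^5 - 25*x^4 + 250*x^3 - 1250*x^2 + 3125*x - 3125

Expanding det(x·I − A) (e.g. by cofactor expansion or by noting that A is similar to its Jordan form J, which has the same characteristic polynomial as A) gives
  χ_A(x) = x^5 - 25*x^4 + 250*x^3 - 1250*x^2 + 3125*x - 3125
which factors as (x - 5)^5. The eigenvalues (with algebraic multiplicities) are λ = 5 with multiplicity 5.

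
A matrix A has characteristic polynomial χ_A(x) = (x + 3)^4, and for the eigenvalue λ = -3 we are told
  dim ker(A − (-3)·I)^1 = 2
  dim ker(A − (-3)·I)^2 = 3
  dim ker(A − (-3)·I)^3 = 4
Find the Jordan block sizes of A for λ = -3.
Block sizes for λ = -3: [3, 1]

From the dimensions of kernels of powers, the number of Jordan blocks of size at least j is d_j − d_{j−1} where d_j = dim ker(N^j) (with d_0 = 0). Computing the differences gives [2, 1, 1].
The number of blocks of size exactly k is (#blocks of size ≥ k) − (#blocks of size ≥ k + 1), so the partition is: 1 block(s) of size 1, 1 block(s) of size 3.
In nonincreasing order the block sizes are [3, 1].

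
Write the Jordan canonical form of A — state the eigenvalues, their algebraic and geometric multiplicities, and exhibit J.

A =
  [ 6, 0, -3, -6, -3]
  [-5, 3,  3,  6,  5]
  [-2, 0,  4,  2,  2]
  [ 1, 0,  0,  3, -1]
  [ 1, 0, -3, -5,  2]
J_1(3) ⊕ J_1(3) ⊕ J_2(4) ⊕ J_1(4)

The characteristic polynomial is
  det(x·I − A) = x^5 - 18*x^4 + 129*x^3 - 460*x^2 + 816*x - 576 = (x - 4)^3*(x - 3)^2

Eigenvalues and multiplicities (the geometric multiplicity of λ is n − rank(A − λI), which equals the number of Jordan blocks for λ):
  λ = 3: algebraic multiplicity = 2, geometric multiplicity = 2
  λ = 4: algebraic multiplicity = 3, geometric multiplicity = 2

Determining the block sizes for each eigenvalue:
  λ = 3: gm = am = 2, so every block has size 1 → block sizes [1, 1]
  λ = 4: 2 blocks summing to 3 forces exactly one block of size 2 and the rest size 1 → block sizes [2, 1]

Assembling the blocks gives a Jordan form
J =
  [3, 0, 0, 0, 0]
  [0, 3, 0, 0, 0]
  [0, 0, 4, 1, 0]
  [0, 0, 0, 4, 0]
  [0, 0, 0, 0, 4]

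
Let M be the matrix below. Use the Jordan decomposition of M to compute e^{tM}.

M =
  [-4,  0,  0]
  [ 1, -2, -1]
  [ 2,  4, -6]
e^{tM} =
  [exp(-4*t), 0, 0]
  [t*exp(-4*t), 2*t*exp(-4*t) + exp(-4*t), -t*exp(-4*t)]
  [2*t*exp(-4*t), 4*t*exp(-4*t), -2*t*exp(-4*t) + exp(-4*t)]

Strategy: write M = P · J · P⁻¹ where J is a Jordan canonical form, so e^{tM} = P · e^{tJ} · P⁻¹, and e^{tJ} can be computed block-by-block.

M has Jordan form
J =
  [-4,  1,  0]
  [ 0, -4,  0]
  [ 0,  0, -4]
(up to reordering of blocks).

Per-block formulas:
  For a 1×1 block at λ = -4: exp(t · [-4]) = [e^(-4t)].
  For a 2×2 Jordan block J_2(-4): exp(t · J_2(-4)) = e^(-4t)·(I + t·N), where N is the 2×2 nilpotent shift.

After assembling e^{tJ} and conjugating by P, we get:

e^{tM} =
  [exp(-4*t), 0, 0]
  [t*exp(-4*t), 2*t*exp(-4*t) + exp(-4*t), -t*exp(-4*t)]
  [2*t*exp(-4*t), 4*t*exp(-4*t), -2*t*exp(-4*t) + exp(-4*t)]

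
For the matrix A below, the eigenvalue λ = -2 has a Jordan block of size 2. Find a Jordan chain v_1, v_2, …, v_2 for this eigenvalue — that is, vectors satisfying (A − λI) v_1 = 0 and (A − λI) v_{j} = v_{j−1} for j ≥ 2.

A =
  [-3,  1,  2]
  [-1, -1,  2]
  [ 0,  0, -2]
A Jordan chain for λ = -2 of length 2:
v_1 = (-1, -1, 0)ᵀ
v_2 = (1, 0, 0)ᵀ

Let N = A − (-2)·I. We want v_2 with N^2 v_2 = 0 but N^1 v_2 ≠ 0; then v_{j-1} := N · v_j for j = 2, …, 2.

Pick v_2 = (1, 0, 0)ᵀ.
Then v_1 = N · v_2 = (-1, -1, 0)ᵀ.

Sanity check: (A − (-2)·I) v_1 = (0, 0, 0)ᵀ = 0. ✓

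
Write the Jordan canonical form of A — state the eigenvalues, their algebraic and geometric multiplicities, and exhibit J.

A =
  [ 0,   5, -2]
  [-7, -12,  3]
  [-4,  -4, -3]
J_3(-5)

The characteristic polynomial is
  det(x·I − A) = x^3 + 15*x^2 + 75*x + 125 = (x + 5)^3

Eigenvalues and multiplicities (the geometric multiplicity of λ is n − rank(A − λI), which equals the number of Jordan blocks for λ):
  λ = -5: algebraic multiplicity = 3, geometric multiplicity = 1

Determining the block sizes for each eigenvalue:
  λ = -5: one block (gm = 1), so the single block has size am = 3 → block sizes [3]

Assembling the blocks gives a Jordan form
J =
  [-5,  1,  0]
  [ 0, -5,  1]
  [ 0,  0, -5]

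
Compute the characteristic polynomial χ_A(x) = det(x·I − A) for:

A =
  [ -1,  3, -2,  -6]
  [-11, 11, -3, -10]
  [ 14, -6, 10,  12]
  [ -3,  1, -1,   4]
x^4 - 24*x^3 + 216*x^2 - 864*x + 1296

Expanding det(x·I − A) (e.g. by cofactor expansion or by noting that A is similar to its Jordan form J, which has the same characteristic polynomial as A) gives
  χ_A(x) = x^4 - 24*x^3 + 216*x^2 - 864*x + 1296
which factors as (x - 6)^4. The eigenvalues (with algebraic multiplicities) are λ = 6 with multiplicity 4.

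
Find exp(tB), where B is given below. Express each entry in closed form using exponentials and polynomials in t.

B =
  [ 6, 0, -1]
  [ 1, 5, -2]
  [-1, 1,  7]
e^{tB} =
  [t^2*exp(6*t)/2 + exp(6*t), -t^2*exp(6*t)/2, -t^2*exp(6*t)/2 - t*exp(6*t)]
  [t^2*exp(6*t)/2 + t*exp(6*t), -t^2*exp(6*t)/2 - t*exp(6*t) + exp(6*t), -t^2*exp(6*t)/2 - 2*t*exp(6*t)]
  [-t*exp(6*t), t*exp(6*t), t*exp(6*t) + exp(6*t)]

Strategy: write B = P · J · P⁻¹ where J is a Jordan canonical form, so e^{tB} = P · e^{tJ} · P⁻¹, and e^{tJ} can be computed block-by-block.

B has Jordan form
J =
  [6, 1, 0]
  [0, 6, 1]
  [0, 0, 6]
(up to reordering of blocks).

Per-block formulas:
  For a 3×3 Jordan block J_3(6): exp(t · J_3(6)) = e^(6t)·(I + t·N + (t^2/2)·N^2), where N is the 3×3 nilpotent shift.

After assembling e^{tJ} and conjugating by P, we get:

e^{tB} =
  [t^2*exp(6*t)/2 + exp(6*t), -t^2*exp(6*t)/2, -t^2*exp(6*t)/2 - t*exp(6*t)]
  [t^2*exp(6*t)/2 + t*exp(6*t), -t^2*exp(6*t)/2 - t*exp(6*t) + exp(6*t), -t^2*exp(6*t)/2 - 2*t*exp(6*t)]
  [-t*exp(6*t), t*exp(6*t), t*exp(6*t) + exp(6*t)]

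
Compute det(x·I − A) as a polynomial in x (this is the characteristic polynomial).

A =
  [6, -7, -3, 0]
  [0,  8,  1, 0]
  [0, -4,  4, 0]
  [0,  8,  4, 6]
x^4 - 24*x^3 + 216*x^2 - 864*x + 1296

Expanding det(x·I − A) (e.g. by cofactor expansion or by noting that A is similar to its Jordan form J, which has the same characteristic polynomial as A) gives
  χ_A(x) = x^4 - 24*x^3 + 216*x^2 - 864*x + 1296
which factors as (x - 6)^4. The eigenvalues (with algebraic multiplicities) are λ = 6 with multiplicity 4.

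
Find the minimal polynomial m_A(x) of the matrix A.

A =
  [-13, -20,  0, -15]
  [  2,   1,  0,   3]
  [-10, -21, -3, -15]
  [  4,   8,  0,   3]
x^3 + 9*x^2 + 27*x + 27

The characteristic polynomial is χ_A(x) = (x + 3)^4, so the eigenvalues are known. The minimal polynomial is
  m_A(x) = Π_λ (x − λ)^{k_λ}
where k_λ is the size of the *largest* Jordan block for λ (equivalently, the smallest k with (A − λI)^k v = 0 for every generalised eigenvector v of λ).

  λ = -3: largest Jordan block has size 3, contributing (x + 3)^3

So m_A(x) = (x + 3)^3 = x^3 + 9*x^2 + 27*x + 27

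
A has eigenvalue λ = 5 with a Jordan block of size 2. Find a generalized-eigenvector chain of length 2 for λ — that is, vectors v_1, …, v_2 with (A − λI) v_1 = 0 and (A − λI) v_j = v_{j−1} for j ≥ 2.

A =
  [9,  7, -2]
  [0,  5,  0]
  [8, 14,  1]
A Jordan chain for λ = 5 of length 2:
v_1 = (4, 0, 8)ᵀ
v_2 = (1, 0, 0)ᵀ

Let N = A − (5)·I. We want v_2 with N^2 v_2 = 0 but N^1 v_2 ≠ 0; then v_{j-1} := N · v_j for j = 2, …, 2.

Pick v_2 = (1, 0, 0)ᵀ.
Then v_1 = N · v_2 = (4, 0, 8)ᵀ.

Sanity check: (A − (5)·I) v_1 = (0, 0, 0)ᵀ = 0. ✓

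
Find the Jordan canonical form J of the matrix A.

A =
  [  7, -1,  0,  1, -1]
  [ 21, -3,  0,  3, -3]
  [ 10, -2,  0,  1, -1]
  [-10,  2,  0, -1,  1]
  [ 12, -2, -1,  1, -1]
J_2(0) ⊕ J_1(0) ⊕ J_2(1)

The characteristic polynomial is
  det(x·I − A) = x^5 - 2*x^4 + x^3 = x^3*(x - 1)^2

Eigenvalues and multiplicities (the geometric multiplicity of λ is n − rank(A − λI), which equals the number of Jordan blocks for λ):
  λ = 0: algebraic multiplicity = 3, geometric multiplicity = 2
  λ = 1: algebraic multiplicity = 2, geometric multiplicity = 1

Determining the block sizes for each eigenvalue:
  λ = 0: 2 blocks summing to 3 forces exactly one block of size 2 and the rest size 1 → block sizes [2, 1]
  λ = 1: one block (gm = 1), so the single block has size am = 2 → block sizes [2]

Assembling the blocks gives a Jordan form
J =
  [0, 1, 0, 0, 0]
  [0, 0, 0, 0, 0]
  [0, 0, 0, 0, 0]
  [0, 0, 0, 1, 1]
  [0, 0, 0, 0, 1]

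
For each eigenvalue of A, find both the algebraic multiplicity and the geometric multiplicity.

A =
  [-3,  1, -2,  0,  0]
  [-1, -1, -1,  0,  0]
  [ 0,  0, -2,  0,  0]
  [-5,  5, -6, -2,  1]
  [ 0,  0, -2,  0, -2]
λ = -2: alg = 5, geom = 2

Step 1 — factor the characteristic polynomial to read off the algebraic multiplicities:
  χ_A(x) = (x + 2)^5

Step 2 — compute geometric multiplicities via the rank-nullity identity g(λ) = n − rank(A − λI):
  rank(A − (-2)·I) = 3, so dim ker(A − (-2)·I) = n − 3 = 2

Summary:
  λ = -2: algebraic multiplicity = 5, geometric multiplicity = 2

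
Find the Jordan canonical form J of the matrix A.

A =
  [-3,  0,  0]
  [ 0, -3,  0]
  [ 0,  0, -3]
J_1(-3) ⊕ J_1(-3) ⊕ J_1(-3)

The characteristic polynomial is
  det(x·I − A) = x^3 + 9*x^2 + 27*x + 27 = (x + 3)^3

Eigenvalues and multiplicities (the geometric multiplicity of λ is n − rank(A − λI), which equals the number of Jordan blocks for λ):
  λ = -3: algebraic multiplicity = 3, geometric multiplicity = 3

Determining the block sizes for each eigenvalue:
  λ = -3: gm = am = 3, so every block has size 1 → block sizes [1, 1, 1]

Assembling the blocks gives a Jordan form
J =
  [-3,  0,  0]
  [ 0, -3,  0]
  [ 0,  0, -3]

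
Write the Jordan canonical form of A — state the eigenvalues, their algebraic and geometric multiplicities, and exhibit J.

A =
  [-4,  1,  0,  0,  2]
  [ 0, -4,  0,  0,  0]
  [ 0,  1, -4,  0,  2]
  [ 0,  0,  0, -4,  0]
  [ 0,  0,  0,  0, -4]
J_2(-4) ⊕ J_1(-4) ⊕ J_1(-4) ⊕ J_1(-4)

The characteristic polynomial is
  det(x·I − A) = x^5 + 20*x^4 + 160*x^3 + 640*x^2 + 1280*x + 1024 = (x + 4)^5

Eigenvalues and multiplicities (the geometric multiplicity of λ is n − rank(A − λI), which equals the number of Jordan blocks for λ):
  λ = -4: algebraic multiplicity = 5, geometric multiplicity = 4

Determining the block sizes for each eigenvalue:
  λ = -4: 4 blocks summing to 5 forces exactly one block of size 2 and the rest size 1 → block sizes [2, 1, 1, 1]

Assembling the blocks gives a Jordan form
J =
  [-4,  1,  0,  0,  0]
  [ 0, -4,  0,  0,  0]
  [ 0,  0, -4,  0,  0]
  [ 0,  0,  0, -4,  0]
  [ 0,  0,  0,  0, -4]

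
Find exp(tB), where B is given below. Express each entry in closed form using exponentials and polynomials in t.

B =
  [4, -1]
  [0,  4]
e^{tB} =
  [exp(4*t), -t*exp(4*t)]
  [0, exp(4*t)]

Strategy: write B = P · J · P⁻¹ where J is a Jordan canonical form, so e^{tB} = P · e^{tJ} · P⁻¹, and e^{tJ} can be computed block-by-block.

B has Jordan form
J =
  [4, 1]
  [0, 4]
(up to reordering of blocks).

Per-block formulas:
  For a 2×2 Jordan block J_2(4): exp(t · J_2(4)) = e^(4t)·(I + t·N), where N is the 2×2 nilpotent shift.

After assembling e^{tJ} and conjugating by P, we get:

e^{tB} =
  [exp(4*t), -t*exp(4*t)]
  [0, exp(4*t)]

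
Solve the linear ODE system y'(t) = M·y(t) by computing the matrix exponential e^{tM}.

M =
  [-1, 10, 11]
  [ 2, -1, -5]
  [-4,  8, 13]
e^{tM} =
  [-2*exp(5*t) + 3*exp(3*t), 6*t*exp(3*t) + 2*exp(5*t) - 2*exp(3*t), 3*t*exp(3*t) + 4*exp(5*t) - 4*exp(3*t)]
  [exp(5*t) - exp(3*t), -2*t*exp(3*t) - exp(5*t) + 2*exp(3*t), -t*exp(3*t) - 2*exp(5*t) + 2*exp(3*t)]
  [-2*exp(5*t) + 2*exp(3*t), 4*t*exp(3*t) + 2*exp(5*t) - 2*exp(3*t), 2*t*exp(3*t) + 4*exp(5*t) - 3*exp(3*t)]

Strategy: write M = P · J · P⁻¹ where J is a Jordan canonical form, so e^{tM} = P · e^{tJ} · P⁻¹, and e^{tJ} can be computed block-by-block.

M has Jordan form
J =
  [3, 1, 0]
  [0, 3, 0]
  [0, 0, 5]
(up to reordering of blocks).

Per-block formulas:
  For a 2×2 Jordan block J_2(3): exp(t · J_2(3)) = e^(3t)·(I + t·N), where N is the 2×2 nilpotent shift.
  For a 1×1 block at λ = 5: exp(t · [5]) = [e^(5t)].

After assembling e^{tJ} and conjugating by P, we get:

e^{tM} =
  [-2*exp(5*t) + 3*exp(3*t), 6*t*exp(3*t) + 2*exp(5*t) - 2*exp(3*t), 3*t*exp(3*t) + 4*exp(5*t) - 4*exp(3*t)]
  [exp(5*t) - exp(3*t), -2*t*exp(3*t) - exp(5*t) + 2*exp(3*t), -t*exp(3*t) - 2*exp(5*t) + 2*exp(3*t)]
  [-2*exp(5*t) + 2*exp(3*t), 4*t*exp(3*t) + 2*exp(5*t) - 2*exp(3*t), 2*t*exp(3*t) + 4*exp(5*t) - 3*exp(3*t)]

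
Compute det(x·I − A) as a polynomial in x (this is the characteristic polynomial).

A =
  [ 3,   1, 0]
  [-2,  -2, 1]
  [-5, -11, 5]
x^3 - 6*x^2 + 12*x - 8

Expanding det(x·I − A) (e.g. by cofactor expansion or by noting that A is similar to its Jordan form J, which has the same characteristic polynomial as A) gives
  χ_A(x) = x^3 - 6*x^2 + 12*x - 8
which factors as (x - 2)^3. The eigenvalues (with algebraic multiplicities) are λ = 2 with multiplicity 3.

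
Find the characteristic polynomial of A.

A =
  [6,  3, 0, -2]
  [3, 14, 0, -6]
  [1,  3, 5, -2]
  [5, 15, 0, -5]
x^4 - 20*x^3 + 150*x^2 - 500*x + 625

Expanding det(x·I − A) (e.g. by cofactor expansion or by noting that A is similar to its Jordan form J, which has the same characteristic polynomial as A) gives
  χ_A(x) = x^4 - 20*x^3 + 150*x^2 - 500*x + 625
which factors as (x - 5)^4. The eigenvalues (with algebraic multiplicities) are λ = 5 with multiplicity 4.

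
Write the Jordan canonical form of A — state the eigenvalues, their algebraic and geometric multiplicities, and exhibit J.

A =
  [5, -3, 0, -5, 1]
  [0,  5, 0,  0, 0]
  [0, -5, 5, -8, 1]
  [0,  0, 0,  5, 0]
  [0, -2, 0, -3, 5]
J_3(5) ⊕ J_1(5) ⊕ J_1(5)

The characteristic polynomial is
  det(x·I − A) = x^5 - 25*x^4 + 250*x^3 - 1250*x^2 + 3125*x - 3125 = (x - 5)^5

Eigenvalues and multiplicities (the geometric multiplicity of λ is n − rank(A − λI), which equals the number of Jordan blocks for λ):
  λ = 5: algebraic multiplicity = 5, geometric multiplicity = 3

Determining the block sizes for each eigenvalue:
  λ = 5: with am = 5 and gm = 3, the partition is not yet determined (e.g. several partitions of 5 into 3 parts exist). Let N = A − (5)·I. Computing rank(N^1) = 2, rank(N^2) = 1, rank(N^3) = 0; the number of blocks of size ≥ j is rank(N^{j−1}) − rank(N^j), giving [3, 1, 1]. So we have 1 block(s) of size 3, 2 block(s) of size 1 → block sizes [3, 1, 1]

Assembling the blocks gives a Jordan form
J =
  [5, 1, 0, 0, 0]
  [0, 5, 1, 0, 0]
  [0, 0, 5, 0, 0]
  [0, 0, 0, 5, 0]
  [0, 0, 0, 0, 5]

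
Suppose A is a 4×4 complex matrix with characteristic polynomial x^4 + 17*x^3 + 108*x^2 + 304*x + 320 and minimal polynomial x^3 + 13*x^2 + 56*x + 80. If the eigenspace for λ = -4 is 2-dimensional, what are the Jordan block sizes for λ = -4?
Block sizes for λ = -4: [2, 1]

Step 1 — from the characteristic polynomial, algebraic multiplicity of λ = -4 is 3. From dim ker(A − (-4)·I) = 2, there are exactly 2 Jordan blocks for λ = -4.
Step 2 — from the minimal polynomial, the factor (x + 4)^2 tells us the largest block for λ = -4 has size 2.
Step 3 — with total size 3, 2 blocks, and largest block 2, the block sizes (in nonincreasing order) are [2, 1].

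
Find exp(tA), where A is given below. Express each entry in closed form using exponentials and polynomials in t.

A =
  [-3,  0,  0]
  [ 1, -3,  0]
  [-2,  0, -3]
e^{tA} =
  [exp(-3*t), 0, 0]
  [t*exp(-3*t), exp(-3*t), 0]
  [-2*t*exp(-3*t), 0, exp(-3*t)]

Strategy: write A = P · J · P⁻¹ where J is a Jordan canonical form, so e^{tA} = P · e^{tJ} · P⁻¹, and e^{tJ} can be computed block-by-block.

A has Jordan form
J =
  [-3,  1,  0]
  [ 0, -3,  0]
  [ 0,  0, -3]
(up to reordering of blocks).

Per-block formulas:
  For a 1×1 block at λ = -3: exp(t · [-3]) = [e^(-3t)].
  For a 2×2 Jordan block J_2(-3): exp(t · J_2(-3)) = e^(-3t)·(I + t·N), where N is the 2×2 nilpotent shift.

After assembling e^{tJ} and conjugating by P, we get:

e^{tA} =
  [exp(-3*t), 0, 0]
  [t*exp(-3*t), exp(-3*t), 0]
  [-2*t*exp(-3*t), 0, exp(-3*t)]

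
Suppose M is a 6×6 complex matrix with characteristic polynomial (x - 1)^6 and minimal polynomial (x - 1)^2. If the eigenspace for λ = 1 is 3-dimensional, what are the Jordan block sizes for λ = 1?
Block sizes for λ = 1: [2, 2, 2]

Step 1 — from the characteristic polynomial, algebraic multiplicity of λ = 1 is 6. From dim ker(M − (1)·I) = 3, there are exactly 3 Jordan blocks for λ = 1.
Step 2 — from the minimal polynomial, the factor (x − 1)^2 tells us the largest block for λ = 1 has size 2.
Step 3 — with total size 6, 3 blocks, and largest block 2, the block sizes (in nonincreasing order) are [2, 2, 2].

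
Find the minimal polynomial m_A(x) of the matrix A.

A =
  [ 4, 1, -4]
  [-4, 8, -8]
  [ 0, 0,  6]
x^2 - 12*x + 36

The characteristic polynomial is χ_A(x) = (x - 6)^3, so the eigenvalues are known. The minimal polynomial is
  m_A(x) = Π_λ (x − λ)^{k_λ}
where k_λ is the size of the *largest* Jordan block for λ (equivalently, the smallest k with (A − λI)^k v = 0 for every generalised eigenvector v of λ).

  λ = 6: largest Jordan block has size 2, contributing (x − 6)^2

So m_A(x) = (x - 6)^2 = x^2 - 12*x + 36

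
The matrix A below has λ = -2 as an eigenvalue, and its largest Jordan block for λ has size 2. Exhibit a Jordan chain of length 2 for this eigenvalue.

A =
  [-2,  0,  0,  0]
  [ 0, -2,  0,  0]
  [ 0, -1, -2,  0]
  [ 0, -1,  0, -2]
A Jordan chain for λ = -2 of length 2:
v_1 = (0, 0, -1, -1)ᵀ
v_2 = (0, 1, 0, 0)ᵀ

Let N = A − (-2)·I. We want v_2 with N^2 v_2 = 0 but N^1 v_2 ≠ 0; then v_{j-1} := N · v_j for j = 2, …, 2.

Pick v_2 = (0, 1, 0, 0)ᵀ.
Then v_1 = N · v_2 = (0, 0, -1, -1)ᵀ.

Sanity check: (A − (-2)·I) v_1 = (0, 0, 0, 0)ᵀ = 0. ✓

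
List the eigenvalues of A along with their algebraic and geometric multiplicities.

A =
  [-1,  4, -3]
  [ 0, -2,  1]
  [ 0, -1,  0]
λ = -1: alg = 3, geom = 1

Step 1 — factor the characteristic polynomial to read off the algebraic multiplicities:
  χ_A(x) = (x + 1)^3

Step 2 — compute geometric multiplicities via the rank-nullity identity g(λ) = n − rank(A − λI):
  rank(A − (-1)·I) = 2, so dim ker(A − (-1)·I) = n − 2 = 1

Summary:
  λ = -1: algebraic multiplicity = 3, geometric multiplicity = 1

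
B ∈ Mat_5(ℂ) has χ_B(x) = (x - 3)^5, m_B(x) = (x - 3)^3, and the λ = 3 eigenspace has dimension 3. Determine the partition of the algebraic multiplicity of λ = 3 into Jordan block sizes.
Block sizes for λ = 3: [3, 1, 1]

Step 1 — from the characteristic polynomial, algebraic multiplicity of λ = 3 is 5. From dim ker(B − (3)·I) = 3, there are exactly 3 Jordan blocks for λ = 3.
Step 2 — from the minimal polynomial, the factor (x − 3)^3 tells us the largest block for λ = 3 has size 3.
Step 3 — with total size 5, 3 blocks, and largest block 3, the block sizes (in nonincreasing order) are [3, 1, 1].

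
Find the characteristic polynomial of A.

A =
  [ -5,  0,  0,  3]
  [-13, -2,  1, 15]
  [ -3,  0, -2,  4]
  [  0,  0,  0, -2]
x^4 + 11*x^3 + 42*x^2 + 68*x + 40

Expanding det(x·I − A) (e.g. by cofactor expansion or by noting that A is similar to its Jordan form J, which has the same characteristic polynomial as A) gives
  χ_A(x) = x^4 + 11*x^3 + 42*x^2 + 68*x + 40
which factors as (x + 2)^3*(x + 5). The eigenvalues (with algebraic multiplicities) are λ = -5 with multiplicity 1, λ = -2 with multiplicity 3.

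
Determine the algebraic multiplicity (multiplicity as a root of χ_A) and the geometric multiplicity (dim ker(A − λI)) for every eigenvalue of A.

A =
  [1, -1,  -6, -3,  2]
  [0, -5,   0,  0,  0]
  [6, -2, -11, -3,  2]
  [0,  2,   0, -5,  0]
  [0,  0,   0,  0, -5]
λ = -5: alg = 5, geom = 3

Step 1 — factor the characteristic polynomial to read off the algebraic multiplicities:
  χ_A(x) = (x + 5)^5

Step 2 — compute geometric multiplicities via the rank-nullity identity g(λ) = n − rank(A − λI):
  rank(A − (-5)·I) = 2, so dim ker(A − (-5)·I) = n − 2 = 3

Summary:
  λ = -5: algebraic multiplicity = 5, geometric multiplicity = 3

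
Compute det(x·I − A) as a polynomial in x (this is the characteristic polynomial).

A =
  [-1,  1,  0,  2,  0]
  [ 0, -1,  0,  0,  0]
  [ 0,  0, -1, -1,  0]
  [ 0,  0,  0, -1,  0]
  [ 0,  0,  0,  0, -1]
x^5 + 5*x^4 + 10*x^3 + 10*x^2 + 5*x + 1

Expanding det(x·I − A) (e.g. by cofactor expansion or by noting that A is similar to its Jordan form J, which has the same characteristic polynomial as A) gives
  χ_A(x) = x^5 + 5*x^4 + 10*x^3 + 10*x^2 + 5*x + 1
which factors as (x + 1)^5. The eigenvalues (with algebraic multiplicities) are λ = -1 with multiplicity 5.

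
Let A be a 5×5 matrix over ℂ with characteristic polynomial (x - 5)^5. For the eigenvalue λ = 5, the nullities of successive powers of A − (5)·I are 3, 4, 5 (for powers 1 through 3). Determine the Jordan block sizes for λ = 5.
Block sizes for λ = 5: [3, 1, 1]

From the dimensions of kernels of powers, the number of Jordan blocks of size at least j is d_j − d_{j−1} where d_j = dim ker(N^j) (with d_0 = 0). Computing the differences gives [3, 1, 1].
The number of blocks of size exactly k is (#blocks of size ≥ k) − (#blocks of size ≥ k + 1), so the partition is: 2 block(s) of size 1, 1 block(s) of size 3.
In nonincreasing order the block sizes are [3, 1, 1].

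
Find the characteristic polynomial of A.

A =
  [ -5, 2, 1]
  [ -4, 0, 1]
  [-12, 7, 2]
x^3 + 3*x^2 + 3*x + 1

Expanding det(x·I − A) (e.g. by cofactor expansion or by noting that A is similar to its Jordan form J, which has the same characteristic polynomial as A) gives
  χ_A(x) = x^3 + 3*x^2 + 3*x + 1
which factors as (x + 1)^3. The eigenvalues (with algebraic multiplicities) are λ = -1 with multiplicity 3.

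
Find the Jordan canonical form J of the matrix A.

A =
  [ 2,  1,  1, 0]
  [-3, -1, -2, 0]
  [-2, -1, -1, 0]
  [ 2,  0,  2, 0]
J_3(0) ⊕ J_1(0)

The characteristic polynomial is
  det(x·I − A) = x^4

Eigenvalues and multiplicities (the geometric multiplicity of λ is n − rank(A − λI), which equals the number of Jordan blocks for λ):
  λ = 0: algebraic multiplicity = 4, geometric multiplicity = 2

Determining the block sizes for each eigenvalue:
  λ = 0: with am = 4 and gm = 2, the partition is not yet determined (e.g. several partitions of 4 into 2 parts exist). Let N = A − (0)·I. Computing rank(N^1) = 2, rank(N^2) = 1, rank(N^3) = 0; the number of blocks of size ≥ j is rank(N^{j−1}) − rank(N^j), giving [2, 1, 1]. So we have 1 block(s) of size 3, 1 block(s) of size 1 → block sizes [3, 1]

Assembling the blocks gives a Jordan form
J =
  [0, 1, 0, 0]
  [0, 0, 1, 0]
  [0, 0, 0, 0]
  [0, 0, 0, 0]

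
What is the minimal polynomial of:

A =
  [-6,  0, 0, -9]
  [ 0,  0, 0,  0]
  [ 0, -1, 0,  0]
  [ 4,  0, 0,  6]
x^2

The characteristic polynomial is χ_A(x) = x^4, so the eigenvalues are known. The minimal polynomial is
  m_A(x) = Π_λ (x − λ)^{k_λ}
where k_λ is the size of the *largest* Jordan block for λ (equivalently, the smallest k with (A − λI)^k v = 0 for every generalised eigenvector v of λ).

  λ = 0: largest Jordan block has size 2, contributing (x − 0)^2

So m_A(x) = x^2 = x^2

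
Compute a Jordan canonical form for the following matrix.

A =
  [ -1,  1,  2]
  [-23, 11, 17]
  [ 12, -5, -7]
J_3(1)

The characteristic polynomial is
  det(x·I − A) = x^3 - 3*x^2 + 3*x - 1 = (x - 1)^3

Eigenvalues and multiplicities (the geometric multiplicity of λ is n − rank(A − λI), which equals the number of Jordan blocks for λ):
  λ = 1: algebraic multiplicity = 3, geometric multiplicity = 1

Determining the block sizes for each eigenvalue:
  λ = 1: one block (gm = 1), so the single block has size am = 3 → block sizes [3]

Assembling the blocks gives a Jordan form
J =
  [1, 1, 0]
  [0, 1, 1]
  [0, 0, 1]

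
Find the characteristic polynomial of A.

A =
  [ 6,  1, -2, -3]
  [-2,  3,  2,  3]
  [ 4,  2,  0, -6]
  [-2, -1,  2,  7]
x^4 - 16*x^3 + 96*x^2 - 256*x + 256

Expanding det(x·I − A) (e.g. by cofactor expansion or by noting that A is similar to its Jordan form J, which has the same characteristic polynomial as A) gives
  χ_A(x) = x^4 - 16*x^3 + 96*x^2 - 256*x + 256
which factors as (x - 4)^4. The eigenvalues (with algebraic multiplicities) are λ = 4 with multiplicity 4.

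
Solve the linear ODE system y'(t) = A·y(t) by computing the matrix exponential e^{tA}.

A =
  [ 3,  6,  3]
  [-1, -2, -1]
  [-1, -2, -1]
e^{tA} =
  [3*t + 1, 6*t, 3*t]
  [-t, 1 - 2*t, -t]
  [-t, -2*t, 1 - t]

Strategy: write A = P · J · P⁻¹ where J is a Jordan canonical form, so e^{tA} = P · e^{tJ} · P⁻¹, and e^{tJ} can be computed block-by-block.

A has Jordan form
J =
  [0, 1, 0]
  [0, 0, 0]
  [0, 0, 0]
(up to reordering of blocks).

Per-block formulas:
  For a 1×1 block at λ = 0: exp(t · [0]) = [e^(0t)].
  For a 2×2 Jordan block J_2(0): exp(t · J_2(0)) = e^(0t)·(I + t·N), where N is the 2×2 nilpotent shift.

After assembling e^{tJ} and conjugating by P, we get:

e^{tA} =
  [3*t + 1, 6*t, 3*t]
  [-t, 1 - 2*t, -t]
  [-t, -2*t, 1 - t]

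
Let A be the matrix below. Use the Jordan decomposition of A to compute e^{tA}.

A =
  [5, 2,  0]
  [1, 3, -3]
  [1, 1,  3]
e^{tA} =
  [4*t*exp(4*t) - 2*exp(4*t) + 3*exp(3*t), 2*t*exp(4*t), -6*t*exp(4*t) + 6*exp(4*t) - 6*exp(3*t)]
  [-2*t*exp(4*t) + 3*exp(4*t) - 3*exp(3*t), -t*exp(4*t) + exp(4*t), 3*t*exp(4*t) - 6*exp(4*t) + 6*exp(3*t)]
  [2*t*exp(4*t) - exp(4*t) + exp(3*t), t*exp(4*t), -3*t*exp(4*t) + 3*exp(4*t) - 2*exp(3*t)]

Strategy: write A = P · J · P⁻¹ where J is a Jordan canonical form, so e^{tA} = P · e^{tJ} · P⁻¹, and e^{tJ} can be computed block-by-block.

A has Jordan form
J =
  [3, 0, 0]
  [0, 4, 1]
  [0, 0, 4]
(up to reordering of blocks).

Per-block formulas:
  For a 2×2 Jordan block J_2(4): exp(t · J_2(4)) = e^(4t)·(I + t·N), where N is the 2×2 nilpotent shift.
  For a 1×1 block at λ = 3: exp(t · [3]) = [e^(3t)].

After assembling e^{tJ} and conjugating by P, we get:

e^{tA} =
  [4*t*exp(4*t) - 2*exp(4*t) + 3*exp(3*t), 2*t*exp(4*t), -6*t*exp(4*t) + 6*exp(4*t) - 6*exp(3*t)]
  [-2*t*exp(4*t) + 3*exp(4*t) - 3*exp(3*t), -t*exp(4*t) + exp(4*t), 3*t*exp(4*t) - 6*exp(4*t) + 6*exp(3*t)]
  [2*t*exp(4*t) - exp(4*t) + exp(3*t), t*exp(4*t), -3*t*exp(4*t) + 3*exp(4*t) - 2*exp(3*t)]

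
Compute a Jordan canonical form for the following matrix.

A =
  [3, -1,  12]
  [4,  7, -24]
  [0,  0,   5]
J_2(5) ⊕ J_1(5)

The characteristic polynomial is
  det(x·I − A) = x^3 - 15*x^2 + 75*x - 125 = (x - 5)^3

Eigenvalues and multiplicities (the geometric multiplicity of λ is n − rank(A − λI), which equals the number of Jordan blocks for λ):
  λ = 5: algebraic multiplicity = 3, geometric multiplicity = 2

Determining the block sizes for each eigenvalue:
  λ = 5: 2 blocks summing to 3 forces exactly one block of size 2 and the rest size 1 → block sizes [2, 1]

Assembling the blocks gives a Jordan form
J =
  [5, 1, 0]
  [0, 5, 0]
  [0, 0, 5]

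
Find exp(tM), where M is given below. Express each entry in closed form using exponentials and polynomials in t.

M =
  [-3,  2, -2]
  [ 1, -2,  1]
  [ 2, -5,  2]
e^{tM} =
  [t^2*exp(-t) - 2*t*exp(-t) + exp(-t), 2*t^2*exp(-t) + 2*t*exp(-t), -2*t*exp(-t)]
  [-t^2*exp(-t)/2 + t*exp(-t), -t^2*exp(-t) - t*exp(-t) + exp(-t), t*exp(-t)]
  [-3*t^2*exp(-t)/2 + 2*t*exp(-t), -3*t^2*exp(-t) - 5*t*exp(-t), 3*t*exp(-t) + exp(-t)]

Strategy: write M = P · J · P⁻¹ where J is a Jordan canonical form, so e^{tM} = P · e^{tJ} · P⁻¹, and e^{tJ} can be computed block-by-block.

M has Jordan form
J =
  [-1,  1,  0]
  [ 0, -1,  1]
  [ 0,  0, -1]
(up to reordering of blocks).

Per-block formulas:
  For a 3×3 Jordan block J_3(-1): exp(t · J_3(-1)) = e^(-1t)·(I + t·N + (t^2/2)·N^2), where N is the 3×3 nilpotent shift.

After assembling e^{tJ} and conjugating by P, we get:

e^{tM} =
  [t^2*exp(-t) - 2*t*exp(-t) + exp(-t), 2*t^2*exp(-t) + 2*t*exp(-t), -2*t*exp(-t)]
  [-t^2*exp(-t)/2 + t*exp(-t), -t^2*exp(-t) - t*exp(-t) + exp(-t), t*exp(-t)]
  [-3*t^2*exp(-t)/2 + 2*t*exp(-t), -3*t^2*exp(-t) - 5*t*exp(-t), 3*t*exp(-t) + exp(-t)]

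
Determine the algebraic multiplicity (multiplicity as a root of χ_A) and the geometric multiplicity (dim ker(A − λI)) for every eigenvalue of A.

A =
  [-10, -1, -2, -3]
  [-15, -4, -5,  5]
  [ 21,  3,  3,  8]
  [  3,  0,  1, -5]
λ = -4: alg = 4, geom = 2

Step 1 — factor the characteristic polynomial to read off the algebraic multiplicities:
  χ_A(x) = (x + 4)^4

Step 2 — compute geometric multiplicities via the rank-nullity identity g(λ) = n − rank(A − λI):
  rank(A − (-4)·I) = 2, so dim ker(A − (-4)·I) = n − 2 = 2

Summary:
  λ = -4: algebraic multiplicity = 4, geometric multiplicity = 2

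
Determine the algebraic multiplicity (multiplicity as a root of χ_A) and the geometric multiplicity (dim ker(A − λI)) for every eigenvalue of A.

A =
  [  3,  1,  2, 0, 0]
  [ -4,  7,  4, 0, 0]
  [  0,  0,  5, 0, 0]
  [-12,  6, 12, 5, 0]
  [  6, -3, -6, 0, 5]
λ = 5: alg = 5, geom = 4

Step 1 — factor the characteristic polynomial to read off the algebraic multiplicities:
  χ_A(x) = (x - 5)^5

Step 2 — compute geometric multiplicities via the rank-nullity identity g(λ) = n − rank(A − λI):
  rank(A − (5)·I) = 1, so dim ker(A − (5)·I) = n − 1 = 4

Summary:
  λ = 5: algebraic multiplicity = 5, geometric multiplicity = 4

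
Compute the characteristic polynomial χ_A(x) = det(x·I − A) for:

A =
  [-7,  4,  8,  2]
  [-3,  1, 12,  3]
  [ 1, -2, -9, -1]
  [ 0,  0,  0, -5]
x^4 + 20*x^3 + 150*x^2 + 500*x + 625

Expanding det(x·I − A) (e.g. by cofactor expansion or by noting that A is similar to its Jordan form J, which has the same characteristic polynomial as A) gives
  χ_A(x) = x^4 + 20*x^3 + 150*x^2 + 500*x + 625
which factors as (x + 5)^4. The eigenvalues (with algebraic multiplicities) are λ = -5 with multiplicity 4.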